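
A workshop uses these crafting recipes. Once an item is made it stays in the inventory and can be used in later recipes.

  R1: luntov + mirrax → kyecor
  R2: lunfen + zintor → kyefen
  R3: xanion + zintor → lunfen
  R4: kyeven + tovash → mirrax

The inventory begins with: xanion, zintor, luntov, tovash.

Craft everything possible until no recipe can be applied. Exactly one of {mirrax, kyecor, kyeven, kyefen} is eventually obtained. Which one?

kyefen

Using R3, xanion and zintor make lunfen.
Using R2, lunfen and zintor make kyefen.
kyecor would need luntov and mirrax (R1), but mirrax is never obtained. mirrax would need kyeven and tovash (R4), but kyeven is never obtained. No rule produces kyeven, and it is not given.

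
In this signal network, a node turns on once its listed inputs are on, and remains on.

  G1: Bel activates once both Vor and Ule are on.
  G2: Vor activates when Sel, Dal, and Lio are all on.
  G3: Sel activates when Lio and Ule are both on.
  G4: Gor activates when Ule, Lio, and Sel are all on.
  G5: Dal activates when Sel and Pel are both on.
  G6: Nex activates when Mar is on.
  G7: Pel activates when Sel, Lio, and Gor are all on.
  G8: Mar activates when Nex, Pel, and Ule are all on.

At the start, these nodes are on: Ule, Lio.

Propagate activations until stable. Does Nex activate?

Nex would need Mar (G6), but Mar never turns on.

No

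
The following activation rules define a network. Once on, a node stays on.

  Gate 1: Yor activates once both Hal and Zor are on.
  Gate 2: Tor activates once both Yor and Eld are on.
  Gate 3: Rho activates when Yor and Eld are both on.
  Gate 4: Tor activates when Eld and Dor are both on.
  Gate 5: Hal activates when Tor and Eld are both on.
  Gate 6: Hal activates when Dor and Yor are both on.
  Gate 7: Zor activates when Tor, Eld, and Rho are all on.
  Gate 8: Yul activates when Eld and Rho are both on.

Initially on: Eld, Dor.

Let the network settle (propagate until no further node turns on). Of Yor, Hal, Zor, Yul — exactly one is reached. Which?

Hal

Eld and Dor are on, so Tor activates (Gate 4).
Gate 5: Tor and Eld on → Hal on.
Zor would need Tor, Eld, and Rho (Gate 7), but Rho never turns on. Yul would need Eld and Rho (Gate 8), but Rho never turns on. Yor would need Hal and Zor (Gate 1), but Zor never turns on.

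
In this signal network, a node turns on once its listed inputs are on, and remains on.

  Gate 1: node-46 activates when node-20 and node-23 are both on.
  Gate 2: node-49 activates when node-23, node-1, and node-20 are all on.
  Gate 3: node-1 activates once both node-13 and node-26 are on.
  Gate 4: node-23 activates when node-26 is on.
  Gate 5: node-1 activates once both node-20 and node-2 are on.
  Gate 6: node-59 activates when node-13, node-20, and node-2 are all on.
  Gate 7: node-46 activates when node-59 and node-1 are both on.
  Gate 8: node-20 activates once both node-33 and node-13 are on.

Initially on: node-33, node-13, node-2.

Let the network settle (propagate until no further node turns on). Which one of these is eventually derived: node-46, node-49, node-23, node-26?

Gate 8: node-33 and node-13 on → node-20 on.
Gate 5: node-20 and node-2 on → node-1 on.
node-13, node-20, and node-2 are on, so node-59 activates (Gate 6).
node-59 and node-1 are on, so node-46 activates (Gate 7).
node-49 would need node-23, node-1, and node-20 (Gate 2), but node-23 never turns on. node-23 would need node-26 (Gate 4), but node-26 never turns on. No rule produces node-26, and it is not given.

node-46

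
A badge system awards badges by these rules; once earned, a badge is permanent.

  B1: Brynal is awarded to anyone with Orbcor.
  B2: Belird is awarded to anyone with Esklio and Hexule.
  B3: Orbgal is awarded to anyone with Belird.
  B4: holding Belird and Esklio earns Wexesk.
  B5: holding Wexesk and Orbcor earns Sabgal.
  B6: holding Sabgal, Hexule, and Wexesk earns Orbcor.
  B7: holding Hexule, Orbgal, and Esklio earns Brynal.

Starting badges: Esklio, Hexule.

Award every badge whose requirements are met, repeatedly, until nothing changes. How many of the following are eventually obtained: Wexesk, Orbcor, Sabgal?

1

With Esklio and Hexule, Belird is earned (B2).
With Belird and Esklio, Wexesk is earned (B4).
Wexesk: reached.
Orbcor would need Sabgal, Hexule, and Wexesk (B6), but Sabgal is never earned.
Sabgal would need Wexesk and Orbcor (B5), but Orbcor is never earned.
Reached: Wexesk — 1 of the 3.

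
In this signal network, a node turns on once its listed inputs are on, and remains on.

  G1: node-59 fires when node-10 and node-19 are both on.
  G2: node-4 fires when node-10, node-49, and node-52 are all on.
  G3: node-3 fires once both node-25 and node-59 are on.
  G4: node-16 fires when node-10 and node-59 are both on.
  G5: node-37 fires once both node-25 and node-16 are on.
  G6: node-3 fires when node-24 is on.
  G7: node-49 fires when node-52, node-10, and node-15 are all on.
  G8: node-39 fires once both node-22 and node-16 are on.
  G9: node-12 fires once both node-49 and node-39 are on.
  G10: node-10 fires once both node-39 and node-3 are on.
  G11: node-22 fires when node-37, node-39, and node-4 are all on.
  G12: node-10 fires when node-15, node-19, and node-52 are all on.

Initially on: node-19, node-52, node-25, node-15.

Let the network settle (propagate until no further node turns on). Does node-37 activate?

Yes

node-15, node-19, and node-52 are on, so node-10 fires (G12).
node-10 and node-19 are on, so node-59 fires (G1).
G4: node-10 and node-59 on → node-16 on.
G5: node-25 and node-16 on → node-37 on.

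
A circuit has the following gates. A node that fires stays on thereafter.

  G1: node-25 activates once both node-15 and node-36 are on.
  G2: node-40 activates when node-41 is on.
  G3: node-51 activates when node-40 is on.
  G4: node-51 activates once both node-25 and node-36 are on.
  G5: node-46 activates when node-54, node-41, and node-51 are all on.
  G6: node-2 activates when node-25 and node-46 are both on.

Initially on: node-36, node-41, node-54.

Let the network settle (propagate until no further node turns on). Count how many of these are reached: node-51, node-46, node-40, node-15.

node-41 is on, so node-40 activates (G2).
G3: node-40 on → node-51 on.
node-54, node-41, and node-51 are on, so node-46 activates (G5).
node-51: reached.
node-46: reached.
node-40: reached.
No rule produces node-15, and it is not given.
Reached: node-51, node-46, and node-40 — 3 of the 4.

3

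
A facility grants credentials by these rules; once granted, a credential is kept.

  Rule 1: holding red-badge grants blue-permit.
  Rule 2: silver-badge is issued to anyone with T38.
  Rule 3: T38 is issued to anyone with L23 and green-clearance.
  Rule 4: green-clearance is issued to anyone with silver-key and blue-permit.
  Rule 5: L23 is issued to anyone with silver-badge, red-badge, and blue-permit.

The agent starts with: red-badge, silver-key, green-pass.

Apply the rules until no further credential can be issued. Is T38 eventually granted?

T38 would need L23 and green-clearance (Rule 3), but L23 is never granted.

No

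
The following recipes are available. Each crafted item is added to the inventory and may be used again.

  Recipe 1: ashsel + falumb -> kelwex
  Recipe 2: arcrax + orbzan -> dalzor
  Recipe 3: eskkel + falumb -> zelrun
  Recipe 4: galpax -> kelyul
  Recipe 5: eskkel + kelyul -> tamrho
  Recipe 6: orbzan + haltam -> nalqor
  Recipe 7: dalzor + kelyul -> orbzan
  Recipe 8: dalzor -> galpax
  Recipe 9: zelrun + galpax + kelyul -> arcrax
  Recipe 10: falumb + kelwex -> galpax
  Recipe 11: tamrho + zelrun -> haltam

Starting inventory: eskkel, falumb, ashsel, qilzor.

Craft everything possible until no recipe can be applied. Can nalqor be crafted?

nalqor would need orbzan and haltam (Recipe 6), but orbzan is never obtained.

No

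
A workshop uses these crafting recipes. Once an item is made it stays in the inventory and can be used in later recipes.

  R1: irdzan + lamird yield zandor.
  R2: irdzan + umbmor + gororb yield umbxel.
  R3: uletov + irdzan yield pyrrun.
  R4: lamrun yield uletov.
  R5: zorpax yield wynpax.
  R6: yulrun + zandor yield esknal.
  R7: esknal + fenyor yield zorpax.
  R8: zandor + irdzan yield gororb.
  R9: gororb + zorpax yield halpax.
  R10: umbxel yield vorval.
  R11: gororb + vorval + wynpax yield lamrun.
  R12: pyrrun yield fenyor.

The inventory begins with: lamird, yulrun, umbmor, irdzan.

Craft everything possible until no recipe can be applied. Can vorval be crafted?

irdzan + lamird → zandor (R1).
zandor + irdzan → gororb (R8).
irdzan + umbmor + gororb → umbxel (R2).
Using R10, umbxel makes vorval.

Yes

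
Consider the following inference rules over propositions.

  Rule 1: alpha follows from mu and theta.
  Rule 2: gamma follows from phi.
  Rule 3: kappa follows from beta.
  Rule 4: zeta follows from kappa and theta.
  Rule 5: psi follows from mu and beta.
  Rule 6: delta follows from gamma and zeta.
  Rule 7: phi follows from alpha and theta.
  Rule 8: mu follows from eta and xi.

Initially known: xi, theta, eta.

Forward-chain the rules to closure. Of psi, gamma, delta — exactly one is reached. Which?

From eta and xi, Rule 8 gives mu.
mu and theta hold, so alpha follows (Rule 1).
From alpha and theta, Rule 7 gives phi.
From phi, Rule 2 gives gamma.
psi would need mu and beta (Rule 5), but beta is never established. delta would need gamma and zeta (Rule 6), but zeta is never established.

gamma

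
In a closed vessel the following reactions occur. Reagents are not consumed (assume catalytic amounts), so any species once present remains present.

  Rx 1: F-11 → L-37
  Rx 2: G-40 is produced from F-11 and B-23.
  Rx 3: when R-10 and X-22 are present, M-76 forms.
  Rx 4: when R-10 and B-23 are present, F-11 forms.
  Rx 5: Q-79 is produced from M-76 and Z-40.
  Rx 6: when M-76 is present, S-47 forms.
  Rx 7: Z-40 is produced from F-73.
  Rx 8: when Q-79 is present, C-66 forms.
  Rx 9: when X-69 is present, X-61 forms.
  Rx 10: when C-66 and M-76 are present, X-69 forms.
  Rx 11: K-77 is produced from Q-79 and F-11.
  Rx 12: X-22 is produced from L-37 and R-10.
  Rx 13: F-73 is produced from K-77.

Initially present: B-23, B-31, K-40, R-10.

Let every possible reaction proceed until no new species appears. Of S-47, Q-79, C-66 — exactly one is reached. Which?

R-10 and B-23 present → F-11 forms (Rx 4).
F-11 present → L-37 forms (Rx 1).
L-37 and R-10 present → X-22 forms (Rx 12).
R-10 and X-22 present → M-76 forms (Rx 3).
M-76 present → S-47 forms (Rx 6).
Q-79 would need M-76 and Z-40 (Rx 5), but Z-40 never forms. C-66 would need Q-79 (Rx 8), but Q-79 never forms.

S-47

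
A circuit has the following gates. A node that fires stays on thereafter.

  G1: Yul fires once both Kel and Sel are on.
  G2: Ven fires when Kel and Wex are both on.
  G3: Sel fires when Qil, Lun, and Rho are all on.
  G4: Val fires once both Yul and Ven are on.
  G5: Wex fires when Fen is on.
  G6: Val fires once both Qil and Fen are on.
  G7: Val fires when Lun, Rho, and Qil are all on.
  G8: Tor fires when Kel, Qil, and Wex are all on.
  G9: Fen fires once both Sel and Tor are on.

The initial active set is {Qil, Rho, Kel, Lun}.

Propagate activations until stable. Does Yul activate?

Qil, Lun, and Rho are on, so Sel fires (G3).
Kel and Sel are on, so Yul fires (G1).

Yes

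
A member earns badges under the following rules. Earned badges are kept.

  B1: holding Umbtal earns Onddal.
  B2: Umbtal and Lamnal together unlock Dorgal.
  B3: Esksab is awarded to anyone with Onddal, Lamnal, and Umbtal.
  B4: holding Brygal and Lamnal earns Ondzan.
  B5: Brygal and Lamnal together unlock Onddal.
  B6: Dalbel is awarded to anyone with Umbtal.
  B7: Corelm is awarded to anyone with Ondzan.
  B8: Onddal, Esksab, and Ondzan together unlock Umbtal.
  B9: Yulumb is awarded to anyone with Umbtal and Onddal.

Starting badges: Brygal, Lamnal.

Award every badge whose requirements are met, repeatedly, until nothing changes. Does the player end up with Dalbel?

Dalbel would need Umbtal (B6), but Umbtal is never earned.

No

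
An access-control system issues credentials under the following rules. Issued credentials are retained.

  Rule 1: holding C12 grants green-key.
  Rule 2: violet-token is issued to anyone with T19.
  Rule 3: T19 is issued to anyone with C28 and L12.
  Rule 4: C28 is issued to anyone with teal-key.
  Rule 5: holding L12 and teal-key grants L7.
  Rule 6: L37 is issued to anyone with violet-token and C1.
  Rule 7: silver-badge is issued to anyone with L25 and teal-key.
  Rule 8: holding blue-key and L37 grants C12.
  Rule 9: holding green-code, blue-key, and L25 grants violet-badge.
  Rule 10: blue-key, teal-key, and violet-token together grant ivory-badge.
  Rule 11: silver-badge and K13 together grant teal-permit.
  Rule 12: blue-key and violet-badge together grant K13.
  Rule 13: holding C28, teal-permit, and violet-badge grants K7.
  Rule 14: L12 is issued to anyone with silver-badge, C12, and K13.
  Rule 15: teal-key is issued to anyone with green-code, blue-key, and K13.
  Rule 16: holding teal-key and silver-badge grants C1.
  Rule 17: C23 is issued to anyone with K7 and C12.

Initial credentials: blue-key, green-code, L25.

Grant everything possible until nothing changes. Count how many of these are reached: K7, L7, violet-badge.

2

Holding green-code, blue-key, and L25 grants violet-badge (Rule 9).
Holding blue-key and violet-badge grants K13 (Rule 12).
Holding green-code, blue-key, and K13 grants teal-key (Rule 15).
Holding teal-key grants C28 (Rule 4).
Holding L25 and teal-key grants silver-badge (Rule 7).
Holding silver-badge and K13 grants teal-permit (Rule 11).
Holding C28, teal-permit, and violet-badge grants K7 (Rule 13).
K7: reached.
L7 would need L12 and teal-key (Rule 5), but L12 is never granted.
violet-badge: reached.
Reached: K7 and violet-badge — 2 of the 3.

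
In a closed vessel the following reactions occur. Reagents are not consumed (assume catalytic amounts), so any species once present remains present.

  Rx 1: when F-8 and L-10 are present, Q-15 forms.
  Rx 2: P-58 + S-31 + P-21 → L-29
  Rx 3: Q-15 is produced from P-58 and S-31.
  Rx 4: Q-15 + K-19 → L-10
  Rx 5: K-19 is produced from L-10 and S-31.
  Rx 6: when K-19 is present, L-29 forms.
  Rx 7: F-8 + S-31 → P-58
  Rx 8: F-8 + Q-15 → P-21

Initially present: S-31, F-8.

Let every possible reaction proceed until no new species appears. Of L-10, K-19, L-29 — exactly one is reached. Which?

F-8 and S-31 present → P-58 forms (Rx 7).
P-58 and S-31 present → Q-15 forms (Rx 3).
F-8 and Q-15 present → P-21 forms (Rx 8).
P-58, S-31, and P-21 present → L-29 forms (Rx 2).
L-10 would need Q-15 and K-19 (Rx 4), but K-19 never forms. K-19 would need L-10 and S-31 (Rx 5), but L-10 never forms.

L-29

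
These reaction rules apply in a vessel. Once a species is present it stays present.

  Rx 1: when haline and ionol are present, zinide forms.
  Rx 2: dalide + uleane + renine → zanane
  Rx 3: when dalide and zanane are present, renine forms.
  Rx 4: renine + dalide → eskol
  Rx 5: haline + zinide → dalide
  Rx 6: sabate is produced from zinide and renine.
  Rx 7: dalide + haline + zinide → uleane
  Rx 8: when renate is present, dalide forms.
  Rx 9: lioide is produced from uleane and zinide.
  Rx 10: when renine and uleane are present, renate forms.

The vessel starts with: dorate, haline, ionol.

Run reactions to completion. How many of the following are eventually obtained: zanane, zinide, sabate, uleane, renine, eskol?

2

haline and ionol present → zinide forms (Rx 1).
haline and zinide present → dalide forms (Rx 5).
dalide, haline, and zinide present → uleane forms (Rx 7).
zanane would need dalide, uleane, and renine (Rx 2), but renine never forms.
zinide: reached.
sabate would need zinide and renine (Rx 6), but renine never forms.
uleane: reached.
renine would need dalide and zanane (Rx 3), but zanane never forms.
eskol would need renine and dalide (Rx 4), but renine never forms.
Reached: zinide and uleane — 2 of the 6.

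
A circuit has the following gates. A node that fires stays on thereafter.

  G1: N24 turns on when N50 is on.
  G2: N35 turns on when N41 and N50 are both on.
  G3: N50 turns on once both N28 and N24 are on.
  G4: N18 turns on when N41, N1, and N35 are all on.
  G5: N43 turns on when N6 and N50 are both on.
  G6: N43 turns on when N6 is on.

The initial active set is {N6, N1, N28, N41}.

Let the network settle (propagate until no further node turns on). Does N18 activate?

No

N18 would need N41, N1, and N35 (G4), but N35 never turns on.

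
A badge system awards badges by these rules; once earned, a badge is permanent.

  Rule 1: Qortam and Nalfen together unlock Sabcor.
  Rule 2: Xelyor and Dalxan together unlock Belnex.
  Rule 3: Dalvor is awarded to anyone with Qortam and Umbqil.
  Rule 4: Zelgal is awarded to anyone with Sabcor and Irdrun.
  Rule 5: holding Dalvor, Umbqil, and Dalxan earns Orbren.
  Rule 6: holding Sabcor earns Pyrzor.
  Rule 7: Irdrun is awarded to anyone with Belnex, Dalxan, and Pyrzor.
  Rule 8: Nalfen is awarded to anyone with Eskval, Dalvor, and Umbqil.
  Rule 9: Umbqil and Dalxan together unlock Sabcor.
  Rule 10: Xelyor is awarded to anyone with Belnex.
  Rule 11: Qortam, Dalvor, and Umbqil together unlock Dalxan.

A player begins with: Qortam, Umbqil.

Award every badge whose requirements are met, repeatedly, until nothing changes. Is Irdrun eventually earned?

Irdrun would need Belnex, Dalxan, and Pyrzor (Rule 7), but Belnex is never earned.

No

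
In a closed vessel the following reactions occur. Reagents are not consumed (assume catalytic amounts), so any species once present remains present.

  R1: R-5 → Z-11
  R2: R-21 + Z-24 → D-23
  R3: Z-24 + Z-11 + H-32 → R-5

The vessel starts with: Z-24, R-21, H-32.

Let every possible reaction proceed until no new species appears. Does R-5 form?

R-5 would need Z-24, Z-11, and H-32 (R3), but Z-11 never forms.

No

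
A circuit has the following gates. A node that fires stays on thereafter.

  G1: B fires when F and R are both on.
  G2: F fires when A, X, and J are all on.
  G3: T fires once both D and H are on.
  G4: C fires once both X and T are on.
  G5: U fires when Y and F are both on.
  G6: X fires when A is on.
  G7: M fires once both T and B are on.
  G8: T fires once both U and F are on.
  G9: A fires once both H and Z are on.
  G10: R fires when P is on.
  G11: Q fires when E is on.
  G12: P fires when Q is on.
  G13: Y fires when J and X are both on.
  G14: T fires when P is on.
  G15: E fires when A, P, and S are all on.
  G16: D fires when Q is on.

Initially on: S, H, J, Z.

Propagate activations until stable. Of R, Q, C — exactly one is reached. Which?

C

G9: H and Z on → A on.
G6: A on → X on.
J and X are on, so Y fires (G13).
G2: A, X, and J on → F on.
G5: Y and F on → U on.
G8: U and F on → T on.
X and T are on, so C fires (G4).
Q would need E (G11), but E never turns on. R would need P (G10), but P never turns on.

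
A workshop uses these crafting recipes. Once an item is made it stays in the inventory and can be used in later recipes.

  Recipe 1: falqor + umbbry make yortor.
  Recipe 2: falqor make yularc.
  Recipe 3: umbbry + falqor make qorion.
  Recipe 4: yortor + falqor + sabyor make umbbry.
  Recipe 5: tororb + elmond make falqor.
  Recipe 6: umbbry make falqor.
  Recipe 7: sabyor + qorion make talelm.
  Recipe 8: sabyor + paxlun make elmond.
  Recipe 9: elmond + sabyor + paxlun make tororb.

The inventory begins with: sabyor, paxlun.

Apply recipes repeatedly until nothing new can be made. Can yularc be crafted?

Yes

Using Recipe 8, sabyor and paxlun make elmond.
Using Recipe 9, elmond, sabyor, and paxlun make tororb.
Using Recipe 5, tororb and elmond make falqor.
Using Recipe 2, falqor makes yularc.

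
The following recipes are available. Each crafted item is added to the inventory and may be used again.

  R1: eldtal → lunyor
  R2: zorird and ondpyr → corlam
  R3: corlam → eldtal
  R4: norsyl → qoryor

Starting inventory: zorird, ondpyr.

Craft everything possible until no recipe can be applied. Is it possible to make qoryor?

qoryor would need norsyl (R4), but norsyl is never obtained.

No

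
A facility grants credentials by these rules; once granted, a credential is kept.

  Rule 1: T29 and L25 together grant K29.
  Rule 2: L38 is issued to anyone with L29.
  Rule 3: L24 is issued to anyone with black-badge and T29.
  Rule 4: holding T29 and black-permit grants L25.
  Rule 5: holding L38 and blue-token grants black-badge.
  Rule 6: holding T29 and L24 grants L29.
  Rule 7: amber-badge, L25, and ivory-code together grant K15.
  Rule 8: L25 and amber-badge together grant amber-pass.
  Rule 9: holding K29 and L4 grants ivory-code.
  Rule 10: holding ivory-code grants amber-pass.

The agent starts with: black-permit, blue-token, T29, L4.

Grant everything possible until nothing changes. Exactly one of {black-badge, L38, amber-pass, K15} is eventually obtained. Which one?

Holding T29 and black-permit grants L25 (Rule 4).
Holding T29 and L25 grants K29 (Rule 1).
Holding K29 and L4 grants ivory-code (Rule 9).
Holding ivory-code grants amber-pass (Rule 10).
K15 would need amber-badge, L25, and ivory-code (Rule 7), but amber-badge is never granted. black-badge would need L38 and blue-token (Rule 5), but L38 is never granted. L38 would need L29 (Rule 2), but L29 is never granted.

amber-pass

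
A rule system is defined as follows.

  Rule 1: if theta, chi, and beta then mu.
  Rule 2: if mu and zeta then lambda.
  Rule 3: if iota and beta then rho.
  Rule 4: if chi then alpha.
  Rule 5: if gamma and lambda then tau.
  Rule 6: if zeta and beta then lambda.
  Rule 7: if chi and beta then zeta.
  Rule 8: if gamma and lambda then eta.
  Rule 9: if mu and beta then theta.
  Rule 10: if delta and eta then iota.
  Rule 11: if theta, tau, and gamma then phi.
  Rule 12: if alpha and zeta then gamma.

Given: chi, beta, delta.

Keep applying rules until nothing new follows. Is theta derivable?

No

theta would need mu and beta (Rule 9), but mu is never established.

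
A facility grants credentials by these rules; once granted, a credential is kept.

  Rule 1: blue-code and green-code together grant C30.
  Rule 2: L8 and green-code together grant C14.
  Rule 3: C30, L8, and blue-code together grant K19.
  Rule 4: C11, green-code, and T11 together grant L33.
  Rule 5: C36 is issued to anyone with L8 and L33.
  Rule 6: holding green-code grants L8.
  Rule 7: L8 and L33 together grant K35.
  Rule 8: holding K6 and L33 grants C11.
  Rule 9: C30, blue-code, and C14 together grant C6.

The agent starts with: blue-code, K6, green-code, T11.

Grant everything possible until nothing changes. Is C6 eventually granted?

Yes

Holding blue-code and green-code grants C30 (Rule 1).
Holding green-code grants L8 (Rule 6).
Holding L8 and green-code grants C14 (Rule 2).
Holding C30, blue-code, and C14 grants C6 (Rule 9).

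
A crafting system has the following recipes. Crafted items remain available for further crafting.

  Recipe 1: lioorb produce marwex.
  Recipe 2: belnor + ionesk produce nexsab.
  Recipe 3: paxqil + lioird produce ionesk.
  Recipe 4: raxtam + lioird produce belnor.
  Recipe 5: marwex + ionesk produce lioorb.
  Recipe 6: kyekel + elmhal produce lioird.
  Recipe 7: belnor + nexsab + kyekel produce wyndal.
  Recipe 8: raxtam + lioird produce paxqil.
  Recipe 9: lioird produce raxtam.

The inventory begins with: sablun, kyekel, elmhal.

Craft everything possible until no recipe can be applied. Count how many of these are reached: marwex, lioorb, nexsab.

kyekel + elmhal → lioird (Recipe 6).
Using Recipe 9, lioird makes raxtam.
Using Recipe 8, raxtam and lioird make paxqil.
raxtam + lioird → belnor (Recipe 4).
Using Recipe 3, paxqil and lioird make ionesk.
Using Recipe 2, belnor and ionesk make nexsab.
marwex would need lioorb (Recipe 1), but lioorb is never obtained.
lioorb would need marwex and ionesk (Recipe 5), but marwex is never obtained.
nexsab: reached.
Reached: nexsab — 1 of the 3.

1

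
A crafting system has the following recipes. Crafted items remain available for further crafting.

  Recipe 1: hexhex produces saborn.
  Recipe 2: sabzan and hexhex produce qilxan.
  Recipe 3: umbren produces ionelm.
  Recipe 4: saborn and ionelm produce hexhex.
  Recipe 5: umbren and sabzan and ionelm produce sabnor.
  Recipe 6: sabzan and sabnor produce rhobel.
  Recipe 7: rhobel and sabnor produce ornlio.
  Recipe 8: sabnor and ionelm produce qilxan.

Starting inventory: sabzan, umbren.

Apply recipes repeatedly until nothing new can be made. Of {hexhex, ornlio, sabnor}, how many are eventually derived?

umbren → ionelm (Recipe 3).
Using Recipe 5, umbren, sabzan, and ionelm make sabnor.
Using Recipe 6, sabzan and sabnor make rhobel.
rhobel and sabnor → ornlio (Recipe 7).
hexhex would need saborn and ionelm (Recipe 4), but saborn is never obtained.
ornlio: reached.
sabnor: reached.
Reached: ornlio and sabnor — 2 of the 3.

2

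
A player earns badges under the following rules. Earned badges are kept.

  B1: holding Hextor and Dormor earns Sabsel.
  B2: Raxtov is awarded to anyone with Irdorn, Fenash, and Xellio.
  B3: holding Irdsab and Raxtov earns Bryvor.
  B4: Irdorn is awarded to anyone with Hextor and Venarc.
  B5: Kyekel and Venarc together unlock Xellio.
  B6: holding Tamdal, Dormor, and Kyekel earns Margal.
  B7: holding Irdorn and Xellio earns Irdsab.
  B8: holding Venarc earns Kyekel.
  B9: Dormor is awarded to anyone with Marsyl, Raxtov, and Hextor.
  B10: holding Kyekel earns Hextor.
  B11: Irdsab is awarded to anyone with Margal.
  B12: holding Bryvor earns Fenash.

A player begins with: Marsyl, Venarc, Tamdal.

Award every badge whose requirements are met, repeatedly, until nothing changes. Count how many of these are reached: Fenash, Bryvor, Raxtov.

0

Fenash would need Bryvor (B12), but Bryvor is never earned.
Bryvor would need Irdsab and Raxtov (B3), but Raxtov is never earned.
Raxtov would need Irdorn, Fenash, and Xellio (B2), but Fenash is never earned.
None of the 3 are reached.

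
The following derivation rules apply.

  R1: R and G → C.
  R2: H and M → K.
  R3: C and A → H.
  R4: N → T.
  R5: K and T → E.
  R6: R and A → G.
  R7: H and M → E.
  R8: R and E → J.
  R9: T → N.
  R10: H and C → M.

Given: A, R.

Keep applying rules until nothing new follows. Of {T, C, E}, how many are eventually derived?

From R and A, R6 gives G.
From R and G, R1 gives C.
From C and A, R3 gives H.
H and C hold, so M follows (R10).
H and M hold, so E follows (R7).
T would need N (R4), but N is never established.
C: reached.
E: reached.
Reached: C and E — 2 of the 3.

2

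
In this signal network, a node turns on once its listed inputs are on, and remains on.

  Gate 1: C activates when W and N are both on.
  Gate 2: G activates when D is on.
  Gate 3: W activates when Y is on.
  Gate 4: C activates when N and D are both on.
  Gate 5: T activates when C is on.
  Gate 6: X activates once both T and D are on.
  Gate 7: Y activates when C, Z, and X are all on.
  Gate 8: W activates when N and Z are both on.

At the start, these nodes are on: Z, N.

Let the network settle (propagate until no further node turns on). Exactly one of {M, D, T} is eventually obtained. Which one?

T

N and Z are on, so W activates (Gate 8).
W and N are on, so C activates (Gate 1).
Gate 5: C on → T on.
No rule produces M, and it is not given. No rule produces D, and it is not given.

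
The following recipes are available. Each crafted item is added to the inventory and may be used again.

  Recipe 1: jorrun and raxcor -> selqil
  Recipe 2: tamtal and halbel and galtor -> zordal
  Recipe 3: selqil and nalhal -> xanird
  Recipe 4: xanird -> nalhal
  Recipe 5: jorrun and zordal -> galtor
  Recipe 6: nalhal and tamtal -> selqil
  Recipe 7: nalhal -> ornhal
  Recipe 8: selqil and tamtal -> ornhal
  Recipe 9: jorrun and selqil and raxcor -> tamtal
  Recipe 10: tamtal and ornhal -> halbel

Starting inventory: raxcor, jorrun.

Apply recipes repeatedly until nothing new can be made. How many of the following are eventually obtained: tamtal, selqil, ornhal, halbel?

Using Recipe 1, jorrun and raxcor make selqil.
jorrun and selqil and raxcor -> tamtal (Recipe 9).
selqil and tamtal -> ornhal (Recipe 8).
Using Recipe 10, tamtal and ornhal make halbel.
tamtal: reached.
selqil: reached.
ornhal: reached.
halbel: reached.
All 4 are reached.

4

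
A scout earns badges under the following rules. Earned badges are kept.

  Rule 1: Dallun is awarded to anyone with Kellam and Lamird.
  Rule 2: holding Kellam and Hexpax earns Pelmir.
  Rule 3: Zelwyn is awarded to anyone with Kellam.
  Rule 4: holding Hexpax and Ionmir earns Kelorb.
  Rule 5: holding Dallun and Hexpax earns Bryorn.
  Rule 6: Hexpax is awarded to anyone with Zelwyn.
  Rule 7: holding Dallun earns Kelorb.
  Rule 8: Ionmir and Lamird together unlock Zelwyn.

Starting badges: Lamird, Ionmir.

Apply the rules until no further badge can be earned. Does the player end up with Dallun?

Dallun would need Kellam and Lamird (Rule 1), but Kellam is never earned.

No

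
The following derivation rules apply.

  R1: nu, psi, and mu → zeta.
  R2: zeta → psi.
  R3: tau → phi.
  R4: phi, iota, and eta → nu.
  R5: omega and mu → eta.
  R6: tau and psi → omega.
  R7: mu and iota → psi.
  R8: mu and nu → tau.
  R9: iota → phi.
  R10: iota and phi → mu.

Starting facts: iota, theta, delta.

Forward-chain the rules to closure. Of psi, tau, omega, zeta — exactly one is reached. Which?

psi

From iota, R9 gives phi.
iota and phi hold, so mu follows (R10).
mu and iota hold, so psi follows (R7).
omega would need tau and psi (R6), but tau is never established. tau would need mu and nu (R8), but nu is never established. zeta would need nu, psi, and mu (R1), but nu is never established.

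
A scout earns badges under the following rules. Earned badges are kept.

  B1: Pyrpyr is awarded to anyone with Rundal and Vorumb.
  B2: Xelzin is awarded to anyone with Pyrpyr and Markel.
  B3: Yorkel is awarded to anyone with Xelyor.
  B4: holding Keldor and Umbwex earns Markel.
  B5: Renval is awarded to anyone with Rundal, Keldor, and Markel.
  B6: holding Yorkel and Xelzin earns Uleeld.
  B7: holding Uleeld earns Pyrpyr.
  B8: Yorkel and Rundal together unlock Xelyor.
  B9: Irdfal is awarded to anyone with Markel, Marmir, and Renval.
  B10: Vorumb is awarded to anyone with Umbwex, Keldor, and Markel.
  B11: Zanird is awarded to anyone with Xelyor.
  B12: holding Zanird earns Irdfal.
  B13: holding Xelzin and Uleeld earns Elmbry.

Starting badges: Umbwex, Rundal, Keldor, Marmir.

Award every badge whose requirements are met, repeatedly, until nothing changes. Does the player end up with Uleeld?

Uleeld would need Yorkel and Xelzin (B6), but Yorkel is never earned.

No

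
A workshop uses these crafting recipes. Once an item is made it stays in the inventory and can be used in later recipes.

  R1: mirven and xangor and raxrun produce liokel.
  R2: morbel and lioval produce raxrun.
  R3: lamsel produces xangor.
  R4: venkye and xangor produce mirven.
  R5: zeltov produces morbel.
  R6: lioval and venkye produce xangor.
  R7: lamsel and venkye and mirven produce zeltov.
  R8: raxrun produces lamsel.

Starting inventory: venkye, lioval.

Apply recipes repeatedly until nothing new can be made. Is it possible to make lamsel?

No

lamsel would need raxrun (R8), but raxrun is never obtained.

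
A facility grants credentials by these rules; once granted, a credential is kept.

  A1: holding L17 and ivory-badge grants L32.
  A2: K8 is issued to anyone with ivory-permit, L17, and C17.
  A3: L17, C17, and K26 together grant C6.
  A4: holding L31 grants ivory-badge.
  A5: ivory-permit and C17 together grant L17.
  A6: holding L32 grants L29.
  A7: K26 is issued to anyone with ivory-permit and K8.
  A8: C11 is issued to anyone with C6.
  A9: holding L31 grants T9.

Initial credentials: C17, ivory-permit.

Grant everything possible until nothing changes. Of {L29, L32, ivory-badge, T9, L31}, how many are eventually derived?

L29 would need L32 (A6), but L32 is never granted.
L32 would need L17 and ivory-badge (A1), but ivory-badge is never granted.
ivory-badge would need L31 (A4), but L31 is never granted.
T9 would need L31 (A9), but L31 is never granted.
No rule produces L31, and it is not given.
None of the 5 are reached.

0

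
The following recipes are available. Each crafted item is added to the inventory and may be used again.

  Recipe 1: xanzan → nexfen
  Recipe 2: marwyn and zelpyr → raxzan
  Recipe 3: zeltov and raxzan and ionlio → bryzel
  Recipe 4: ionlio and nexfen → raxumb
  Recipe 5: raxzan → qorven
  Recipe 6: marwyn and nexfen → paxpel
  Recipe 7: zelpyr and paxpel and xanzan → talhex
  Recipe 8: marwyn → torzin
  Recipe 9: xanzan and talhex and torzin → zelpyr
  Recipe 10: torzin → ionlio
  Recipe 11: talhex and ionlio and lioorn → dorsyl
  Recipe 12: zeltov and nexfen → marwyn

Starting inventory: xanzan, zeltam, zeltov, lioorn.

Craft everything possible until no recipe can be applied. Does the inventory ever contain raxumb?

xanzan → nexfen (Recipe 1).
zeltov and nexfen → marwyn (Recipe 12).
marwyn → torzin (Recipe 8).
torzin → ionlio (Recipe 10).
ionlio and nexfen → raxumb (Recipe 4).

Yes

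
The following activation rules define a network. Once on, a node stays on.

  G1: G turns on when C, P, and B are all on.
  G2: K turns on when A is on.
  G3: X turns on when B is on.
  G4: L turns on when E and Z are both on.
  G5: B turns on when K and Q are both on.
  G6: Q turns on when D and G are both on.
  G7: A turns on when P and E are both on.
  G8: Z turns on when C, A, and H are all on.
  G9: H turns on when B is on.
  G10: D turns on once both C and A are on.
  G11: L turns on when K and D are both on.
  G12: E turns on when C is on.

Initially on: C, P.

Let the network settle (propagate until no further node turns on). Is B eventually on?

No

B would need K and Q (G5), but Q never turns on.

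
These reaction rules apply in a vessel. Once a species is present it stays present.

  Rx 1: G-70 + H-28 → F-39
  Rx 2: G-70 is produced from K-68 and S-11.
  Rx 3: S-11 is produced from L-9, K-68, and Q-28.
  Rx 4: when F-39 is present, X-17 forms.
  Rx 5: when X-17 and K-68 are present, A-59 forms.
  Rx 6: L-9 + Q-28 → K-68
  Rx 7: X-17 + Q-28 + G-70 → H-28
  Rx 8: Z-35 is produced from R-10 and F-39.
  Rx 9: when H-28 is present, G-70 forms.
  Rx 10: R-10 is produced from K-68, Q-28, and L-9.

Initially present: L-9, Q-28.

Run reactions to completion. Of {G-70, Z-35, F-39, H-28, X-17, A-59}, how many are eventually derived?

L-9 and Q-28 present → K-68 forms (Rx 6).
L-9, K-68, and Q-28 present → S-11 forms (Rx 3).
K-68 and S-11 present → G-70 forms (Rx 2).
G-70: reached.
Z-35 would need R-10 and F-39 (Rx 8), but F-39 never forms.
F-39 would need G-70 and H-28 (Rx 1), but H-28 never forms.
H-28 would need X-17, Q-28, and G-70 (Rx 7), but X-17 never forms.
X-17 would need F-39 (Rx 4), but F-39 never forms.
A-59 would need X-17 and K-68 (Rx 5), but X-17 never forms.
Reached: G-70 — 1 of the 6.

1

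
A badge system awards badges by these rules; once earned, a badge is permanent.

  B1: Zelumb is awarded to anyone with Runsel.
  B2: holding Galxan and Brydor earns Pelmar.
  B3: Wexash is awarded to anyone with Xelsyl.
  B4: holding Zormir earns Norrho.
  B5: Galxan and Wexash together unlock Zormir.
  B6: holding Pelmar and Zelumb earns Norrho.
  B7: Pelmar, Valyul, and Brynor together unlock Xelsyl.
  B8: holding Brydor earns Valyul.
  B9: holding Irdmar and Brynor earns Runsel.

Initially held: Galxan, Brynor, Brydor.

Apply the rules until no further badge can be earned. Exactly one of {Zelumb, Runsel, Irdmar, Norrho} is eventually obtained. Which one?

Norrho

With Galxan and Brydor, Pelmar is earned (B2).
With Brydor, Valyul is earned (B8).
With Pelmar, Valyul, and Brynor, Xelsyl is earned (B7).
With Xelsyl, Wexash is earned (B3).
With Galxan and Wexash, Zormir is earned (B5).
With Zormir, Norrho is earned (B4).
No rule produces Irdmar, and it is not given. Runsel would need Irdmar and Brynor (B9), but Irdmar is never earned. Zelumb would need Runsel (B1), but Runsel is never earned.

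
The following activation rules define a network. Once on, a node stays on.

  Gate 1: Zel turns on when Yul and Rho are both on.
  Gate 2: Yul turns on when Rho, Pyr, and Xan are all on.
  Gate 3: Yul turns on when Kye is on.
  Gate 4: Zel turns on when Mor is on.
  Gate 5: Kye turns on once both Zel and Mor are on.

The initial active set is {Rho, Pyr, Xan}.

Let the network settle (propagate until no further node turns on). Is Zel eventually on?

Gate 2: Rho, Pyr, and Xan on → Yul on.
Yul and Rho are on, so Zel turns on (Gate 1).

Yes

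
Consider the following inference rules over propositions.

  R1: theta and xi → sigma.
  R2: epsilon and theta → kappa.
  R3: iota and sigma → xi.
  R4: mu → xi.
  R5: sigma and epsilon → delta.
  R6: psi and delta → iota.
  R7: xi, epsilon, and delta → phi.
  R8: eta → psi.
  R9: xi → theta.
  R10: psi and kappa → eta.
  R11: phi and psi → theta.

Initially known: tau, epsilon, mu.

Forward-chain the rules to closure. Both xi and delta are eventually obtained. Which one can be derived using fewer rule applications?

xi

xi: From mu, R4 gives xi. [1 rule application]
delta: From mu, R4 gives xi. From xi, R9 gives theta. theta and xi hold, so sigma follows (R1). sigma and epsilon hold, so delta follows (R5). [4 rule applications]
xi needs fewer.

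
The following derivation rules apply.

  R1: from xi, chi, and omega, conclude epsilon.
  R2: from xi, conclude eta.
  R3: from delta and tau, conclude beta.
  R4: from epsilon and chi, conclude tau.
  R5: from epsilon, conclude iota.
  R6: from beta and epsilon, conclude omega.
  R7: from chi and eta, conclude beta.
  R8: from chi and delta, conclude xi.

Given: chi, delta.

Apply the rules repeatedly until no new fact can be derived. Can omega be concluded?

omega would need beta and epsilon (R6), but epsilon is never established.

No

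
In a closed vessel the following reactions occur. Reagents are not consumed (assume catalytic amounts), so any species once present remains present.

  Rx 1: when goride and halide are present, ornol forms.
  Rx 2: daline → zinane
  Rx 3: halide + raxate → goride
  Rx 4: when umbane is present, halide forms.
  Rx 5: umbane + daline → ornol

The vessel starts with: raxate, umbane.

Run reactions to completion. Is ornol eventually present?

Yes

umbane present → halide forms (Rx 4).
halide and raxate present → goride forms (Rx 3).
goride and halide present → ornol forms (Rx 1).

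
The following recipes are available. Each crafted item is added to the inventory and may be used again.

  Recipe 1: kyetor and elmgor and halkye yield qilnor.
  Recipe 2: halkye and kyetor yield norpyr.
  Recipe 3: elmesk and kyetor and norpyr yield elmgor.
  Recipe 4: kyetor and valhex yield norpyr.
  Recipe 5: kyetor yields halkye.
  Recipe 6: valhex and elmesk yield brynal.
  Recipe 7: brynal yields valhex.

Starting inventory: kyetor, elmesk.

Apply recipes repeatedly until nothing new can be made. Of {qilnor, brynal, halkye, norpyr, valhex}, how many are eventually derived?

3

Using Recipe 5, kyetor makes halkye.
Using Recipe 2, halkye and kyetor make norpyr.
Using Recipe 3, elmesk, kyetor, and norpyr make elmgor.
kyetor and elmgor and halkye → qilnor (Recipe 1).
qilnor: reached.
brynal would need valhex and elmesk (Recipe 6), but valhex is never obtained.
halkye: reached.
norpyr: reached.
valhex would need brynal (Recipe 7), but brynal is never obtained.
Reached: qilnor, halkye, and norpyr — 3 of the 5.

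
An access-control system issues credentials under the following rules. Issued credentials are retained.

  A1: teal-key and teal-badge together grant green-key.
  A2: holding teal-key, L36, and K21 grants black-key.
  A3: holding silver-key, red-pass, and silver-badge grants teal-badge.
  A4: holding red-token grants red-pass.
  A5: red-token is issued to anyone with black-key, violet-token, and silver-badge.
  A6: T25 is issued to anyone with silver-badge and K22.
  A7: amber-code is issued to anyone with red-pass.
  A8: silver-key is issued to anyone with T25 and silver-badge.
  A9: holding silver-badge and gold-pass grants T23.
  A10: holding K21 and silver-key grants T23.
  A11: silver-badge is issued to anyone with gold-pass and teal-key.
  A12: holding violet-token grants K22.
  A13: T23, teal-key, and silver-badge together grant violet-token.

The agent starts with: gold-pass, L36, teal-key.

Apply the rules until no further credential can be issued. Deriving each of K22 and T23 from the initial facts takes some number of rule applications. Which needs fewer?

T23

T23: Holding gold-pass and teal-key grants silver-badge (A11). Holding silver-badge and gold-pass grants T23 (A9). [2 rule applications]
K22: Holding gold-pass and teal-key grants silver-badge (A11). Holding silver-badge and gold-pass grants T23 (A9). Holding T23, teal-key, and silver-badge grants violet-token (A13). Holding violet-token grants K22 (A12). [4 rule applications]
T23 needs fewer.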